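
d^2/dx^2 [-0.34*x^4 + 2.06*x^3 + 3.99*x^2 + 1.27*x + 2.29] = -4.08*x^2 + 12.36*x + 7.98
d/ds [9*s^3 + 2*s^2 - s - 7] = 27*s^2 + 4*s - 1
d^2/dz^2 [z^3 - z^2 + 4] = 6*z - 2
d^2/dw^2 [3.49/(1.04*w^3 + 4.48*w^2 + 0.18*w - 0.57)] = (-(21.7776*w + 31.2704)*(1.04*w^3 + 4.48*w^2 + 0.18*w - 0.57) + 3.49*(3.12*w^2 + 8.96*w + 0.18)*(6.24*w^2 + 17.92*w + 0.36))/(1.04*w^3 + 4.48*w^2 + 0.18*w - 0.57)^3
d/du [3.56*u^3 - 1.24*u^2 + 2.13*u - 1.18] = 10.68*u^2 - 2.48*u + 2.13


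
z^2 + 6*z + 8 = (z + 2)*(z + 4)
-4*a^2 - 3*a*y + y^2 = (-4*a + y)*(a + y)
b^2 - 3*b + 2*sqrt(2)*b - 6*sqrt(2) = (b - 3)*(b + 2*sqrt(2))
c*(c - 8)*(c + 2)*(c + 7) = c^4 + c^3 - 58*c^2 - 112*c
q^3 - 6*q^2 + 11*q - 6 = (q - 3)*(q - 2)*(q - 1)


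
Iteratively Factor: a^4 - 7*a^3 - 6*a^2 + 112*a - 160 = (a - 2)*(a^3 - 5*a^2 - 16*a + 80) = (a - 2)*(a + 4)*(a^2 - 9*a + 20) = (a - 5)*(a - 2)*(a + 4)*(a - 4)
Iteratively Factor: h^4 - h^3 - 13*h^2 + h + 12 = (h - 1)*(h^3 - 13*h - 12) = (h - 1)*(h + 1)*(h^2 - h - 12) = (h - 4)*(h - 1)*(h + 1)*(h + 3)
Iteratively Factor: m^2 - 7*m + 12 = (m - 3)*(m - 4)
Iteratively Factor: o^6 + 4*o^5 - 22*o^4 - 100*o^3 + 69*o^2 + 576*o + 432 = (o + 1)*(o^5 + 3*o^4 - 25*o^3 - 75*o^2 + 144*o + 432) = (o - 4)*(o + 1)*(o^4 + 7*o^3 + 3*o^2 - 63*o - 108) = (o - 4)*(o + 1)*(o + 4)*(o^3 + 3*o^2 - 9*o - 27) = (o - 4)*(o + 1)*(o + 3)*(o + 4)*(o^2 - 9) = (o - 4)*(o + 1)*(o + 3)^2*(o + 4)*(o - 3)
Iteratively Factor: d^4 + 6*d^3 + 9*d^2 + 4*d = (d)*(d^3 + 6*d^2 + 9*d + 4) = d*(d + 1)*(d^2 + 5*d + 4) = d*(d + 1)^2*(d + 4)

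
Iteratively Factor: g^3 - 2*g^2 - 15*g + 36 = (g + 4)*(g^2 - 6*g + 9) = (g - 3)*(g + 4)*(g - 3)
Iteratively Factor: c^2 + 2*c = (c + 2)*(c)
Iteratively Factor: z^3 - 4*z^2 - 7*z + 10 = (z - 1)*(z^2 - 3*z - 10) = (z - 5)*(z - 1)*(z + 2)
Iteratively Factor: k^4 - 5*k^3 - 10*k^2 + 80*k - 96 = (k - 4)*(k^3 - k^2 - 14*k + 24) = (k - 4)*(k - 3)*(k^2 + 2*k - 8) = (k - 4)*(k - 3)*(k - 2)*(k + 4)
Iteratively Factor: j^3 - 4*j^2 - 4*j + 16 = (j - 2)*(j^2 - 2*j - 8) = (j - 4)*(j - 2)*(j + 2)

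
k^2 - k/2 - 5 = (k - 5/2)*(k + 2)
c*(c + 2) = c^2 + 2*c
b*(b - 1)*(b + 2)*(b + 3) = b^4 + 4*b^3 + b^2 - 6*b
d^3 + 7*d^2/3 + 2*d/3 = d*(d + 1/3)*(d + 2)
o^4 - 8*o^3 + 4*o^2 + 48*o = o*(o - 6)*(o - 4)*(o + 2)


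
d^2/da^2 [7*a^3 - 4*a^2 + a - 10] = 42*a - 8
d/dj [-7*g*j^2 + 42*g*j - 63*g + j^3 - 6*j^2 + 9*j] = -14*g*j + 42*g + 3*j^2 - 12*j + 9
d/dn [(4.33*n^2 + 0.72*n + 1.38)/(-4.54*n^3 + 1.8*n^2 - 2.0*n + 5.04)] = (19.6582*n^4 + 6.5376*n^3 + 8.8396*n^2 + 38.6784*n + 6.3888)/(20.6116*n^6 - 16.344*n^5 + 21.4*n^4 - 52.9632*n^3 + 22.144*n^2 - 20.16*n + 25.4016)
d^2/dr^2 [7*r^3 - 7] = 42*r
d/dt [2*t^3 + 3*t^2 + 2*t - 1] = 6*t^2 + 6*t + 2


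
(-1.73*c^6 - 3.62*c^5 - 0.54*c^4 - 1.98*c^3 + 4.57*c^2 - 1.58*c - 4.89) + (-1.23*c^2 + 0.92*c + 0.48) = -1.73*c^6 - 3.62*c^5 - 0.54*c^4 - 1.98*c^3 + 3.34*c^2 - 0.66*c - 4.41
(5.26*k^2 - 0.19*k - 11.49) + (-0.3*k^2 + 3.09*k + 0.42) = 4.96*k^2 + 2.9*k - 11.07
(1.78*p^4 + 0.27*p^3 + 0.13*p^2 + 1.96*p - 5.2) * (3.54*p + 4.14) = 6.3012*p^5 + 8.325*p^4 + 1.578*p^3 + 7.4766*p^2 - 10.2936*p - 21.528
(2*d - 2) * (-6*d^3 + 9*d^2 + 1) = -12*d^4 + 30*d^3 - 18*d^2 + 2*d - 2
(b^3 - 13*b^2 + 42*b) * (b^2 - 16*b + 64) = b^5 - 29*b^4 + 314*b^3 - 1504*b^2 + 2688*b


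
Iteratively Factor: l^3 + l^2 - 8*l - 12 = (l + 2)*(l^2 - l - 6) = (l - 3)*(l + 2)*(l + 2)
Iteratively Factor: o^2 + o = (o + 1)*(o)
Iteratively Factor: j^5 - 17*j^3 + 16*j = (j - 1)*(j^4 + j^3 - 16*j^2 - 16*j) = (j - 4)*(j - 1)*(j^3 + 5*j^2 + 4*j) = (j - 4)*(j - 1)*(j + 1)*(j^2 + 4*j) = (j - 4)*(j - 1)*(j + 1)*(j + 4)*(j)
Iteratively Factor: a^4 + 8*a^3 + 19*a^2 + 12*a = (a + 3)*(a^3 + 5*a^2 + 4*a) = a*(a + 3)*(a^2 + 5*a + 4) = a*(a + 3)*(a + 4)*(a + 1)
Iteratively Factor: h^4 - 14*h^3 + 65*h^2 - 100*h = (h - 5)*(h^3 - 9*h^2 + 20*h) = (h - 5)*(h - 4)*(h^2 - 5*h) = h*(h - 5)*(h - 4)*(h - 5)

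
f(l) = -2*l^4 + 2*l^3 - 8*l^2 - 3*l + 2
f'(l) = -8*l^3 + 6*l^2 - 16*l - 3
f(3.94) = -493.65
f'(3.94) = -462.20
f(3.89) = -470.96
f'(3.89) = -445.36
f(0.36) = -0.06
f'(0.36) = -8.36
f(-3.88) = -676.89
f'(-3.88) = 616.69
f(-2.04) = -76.79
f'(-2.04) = 122.53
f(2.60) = -116.12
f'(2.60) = -144.65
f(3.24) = -244.08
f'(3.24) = -263.95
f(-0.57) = 0.53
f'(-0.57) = 9.55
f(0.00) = 2.00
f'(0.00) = -3.00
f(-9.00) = -15199.00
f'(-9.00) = 6459.00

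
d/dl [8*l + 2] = 8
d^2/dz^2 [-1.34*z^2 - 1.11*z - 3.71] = -2.68000000000000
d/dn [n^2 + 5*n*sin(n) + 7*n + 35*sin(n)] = 5*n*cos(n) + 2*n + 5*sin(n) + 35*cos(n) + 7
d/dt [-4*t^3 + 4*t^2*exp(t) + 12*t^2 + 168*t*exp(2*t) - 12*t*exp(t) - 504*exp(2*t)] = 4*t^2*exp(t) - 12*t^2 + 336*t*exp(2*t) - 4*t*exp(t) + 24*t - 840*exp(2*t) - 12*exp(t)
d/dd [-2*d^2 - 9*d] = -4*d - 9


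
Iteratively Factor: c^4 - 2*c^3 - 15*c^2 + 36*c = (c + 4)*(c^3 - 6*c^2 + 9*c) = c*(c + 4)*(c^2 - 6*c + 9) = c*(c - 3)*(c + 4)*(c - 3)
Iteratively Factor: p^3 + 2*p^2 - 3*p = (p + 3)*(p^2 - p) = (p - 1)*(p + 3)*(p)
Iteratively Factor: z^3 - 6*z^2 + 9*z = (z - 3)*(z^2 - 3*z) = (z - 3)^2*(z)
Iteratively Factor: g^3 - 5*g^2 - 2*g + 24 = (g - 3)*(g^2 - 2*g - 8) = (g - 3)*(g + 2)*(g - 4)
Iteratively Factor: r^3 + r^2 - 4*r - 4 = (r - 2)*(r^2 + 3*r + 2) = (r - 2)*(r + 2)*(r + 1)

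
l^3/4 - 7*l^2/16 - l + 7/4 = (l/4 + 1/2)*(l - 2)*(l - 7/4)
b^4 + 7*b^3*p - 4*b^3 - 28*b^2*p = b^2*(b - 4)*(b + 7*p)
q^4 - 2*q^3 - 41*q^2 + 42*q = q*(q - 7)*(q - 1)*(q + 6)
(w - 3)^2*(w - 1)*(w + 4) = w^4 - 3*w^3 - 13*w^2 + 51*w - 36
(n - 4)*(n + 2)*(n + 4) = n^3 + 2*n^2 - 16*n - 32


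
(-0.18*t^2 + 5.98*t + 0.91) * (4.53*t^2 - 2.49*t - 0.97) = -0.8154*t^4 + 27.5376*t^3 - 10.5933*t^2 - 8.0665*t - 0.8827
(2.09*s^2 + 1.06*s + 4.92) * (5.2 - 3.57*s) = -7.4613*s^3 + 7.0838*s^2 - 12.0524*s + 25.584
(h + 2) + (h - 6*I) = 2*h + 2 - 6*I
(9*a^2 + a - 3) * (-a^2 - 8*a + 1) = -9*a^4 - 73*a^3 + 4*a^2 + 25*a - 3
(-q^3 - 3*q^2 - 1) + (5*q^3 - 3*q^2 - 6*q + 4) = 4*q^3 - 6*q^2 - 6*q + 3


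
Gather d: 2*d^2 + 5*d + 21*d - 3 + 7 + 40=2*d^2 + 26*d + 44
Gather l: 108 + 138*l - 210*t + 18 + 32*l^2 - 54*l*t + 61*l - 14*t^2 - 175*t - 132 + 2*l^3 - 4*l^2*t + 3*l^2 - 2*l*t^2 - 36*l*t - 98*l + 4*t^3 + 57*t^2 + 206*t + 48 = 2*l^3 + l^2*(35 - 4*t) + l*(-2*t^2 - 90*t + 101) + 4*t^3 + 43*t^2 - 179*t + 42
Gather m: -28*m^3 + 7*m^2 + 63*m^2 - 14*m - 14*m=-28*m^3 + 70*m^2 - 28*m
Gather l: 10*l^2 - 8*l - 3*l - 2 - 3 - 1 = 10*l^2 - 11*l - 6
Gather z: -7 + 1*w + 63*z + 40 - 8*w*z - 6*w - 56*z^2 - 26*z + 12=-5*w - 56*z^2 + z*(37 - 8*w) + 45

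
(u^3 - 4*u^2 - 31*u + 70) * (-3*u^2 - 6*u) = -3*u^5 + 6*u^4 + 117*u^3 - 24*u^2 - 420*u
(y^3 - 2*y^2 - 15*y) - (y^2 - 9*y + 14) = y^3 - 3*y^2 - 6*y - 14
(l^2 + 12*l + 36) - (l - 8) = l^2 + 11*l + 44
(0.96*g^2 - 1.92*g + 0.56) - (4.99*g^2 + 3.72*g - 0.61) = -4.03*g^2 - 5.64*g + 1.17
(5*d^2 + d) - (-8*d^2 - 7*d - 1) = 13*d^2 + 8*d + 1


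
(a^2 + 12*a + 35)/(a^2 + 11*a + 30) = (a + 7)/(a + 6)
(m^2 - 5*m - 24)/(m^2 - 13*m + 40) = (m + 3)/(m - 5)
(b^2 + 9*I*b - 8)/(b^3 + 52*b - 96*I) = (b + I)/(b^2 - 8*I*b - 12)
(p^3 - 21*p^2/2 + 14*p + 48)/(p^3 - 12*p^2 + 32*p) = (p + 3/2)/p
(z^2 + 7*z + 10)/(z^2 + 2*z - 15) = (z + 2)/(z - 3)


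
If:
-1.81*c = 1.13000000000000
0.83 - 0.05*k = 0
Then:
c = -0.62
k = 16.60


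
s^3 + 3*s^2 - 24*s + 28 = (s - 2)^2*(s + 7)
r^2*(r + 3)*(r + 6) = r^4 + 9*r^3 + 18*r^2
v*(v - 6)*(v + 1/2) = v^3 - 11*v^2/2 - 3*v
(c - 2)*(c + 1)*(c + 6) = c^3 + 5*c^2 - 8*c - 12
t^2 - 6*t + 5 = (t - 5)*(t - 1)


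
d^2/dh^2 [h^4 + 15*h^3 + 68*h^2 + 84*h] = 12*h^2 + 90*h + 136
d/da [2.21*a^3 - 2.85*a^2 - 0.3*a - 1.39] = 6.63*a^2 - 5.7*a - 0.3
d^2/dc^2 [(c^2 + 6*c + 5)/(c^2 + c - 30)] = 10*(c^3 + 21*c^2 + 111*c + 247)/(c^6 + 3*c^5 - 87*c^4 - 179*c^3 + 2610*c^2 + 2700*c - 27000)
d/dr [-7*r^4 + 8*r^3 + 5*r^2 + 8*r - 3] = -28*r^3 + 24*r^2 + 10*r + 8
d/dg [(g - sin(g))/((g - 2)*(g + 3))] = ((1 - cos(g))*(g - 2)*(g + 3) + (-g + sin(g))*(g - 2) + (-g + sin(g))*(g + 3))/((g - 2)^2*(g + 3)^2)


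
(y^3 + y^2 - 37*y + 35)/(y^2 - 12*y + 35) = (y^2 + 6*y - 7)/(y - 7)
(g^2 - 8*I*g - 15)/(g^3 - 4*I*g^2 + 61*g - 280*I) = (g - 3*I)/(g^2 + I*g + 56)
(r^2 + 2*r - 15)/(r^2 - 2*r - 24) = (-r^2 - 2*r + 15)/(-r^2 + 2*r + 24)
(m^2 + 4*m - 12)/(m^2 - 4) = (m + 6)/(m + 2)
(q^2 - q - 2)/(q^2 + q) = (q - 2)/q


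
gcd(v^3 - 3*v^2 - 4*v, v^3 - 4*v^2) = v^2 - 4*v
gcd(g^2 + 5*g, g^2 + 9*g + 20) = g + 5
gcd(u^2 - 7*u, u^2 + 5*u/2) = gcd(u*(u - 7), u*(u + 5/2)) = u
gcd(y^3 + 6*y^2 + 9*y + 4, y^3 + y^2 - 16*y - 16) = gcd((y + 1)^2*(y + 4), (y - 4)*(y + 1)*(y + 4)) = y^2 + 5*y + 4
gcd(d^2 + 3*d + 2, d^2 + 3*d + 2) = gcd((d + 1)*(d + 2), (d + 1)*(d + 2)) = d^2 + 3*d + 2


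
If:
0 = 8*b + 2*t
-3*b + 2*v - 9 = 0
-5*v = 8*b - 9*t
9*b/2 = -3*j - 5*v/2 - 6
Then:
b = -45/103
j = -937/206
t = 180/103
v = 396/103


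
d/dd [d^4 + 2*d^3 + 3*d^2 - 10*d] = 4*d^3 + 6*d^2 + 6*d - 10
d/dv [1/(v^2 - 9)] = -2*v/(v^2 - 9)^2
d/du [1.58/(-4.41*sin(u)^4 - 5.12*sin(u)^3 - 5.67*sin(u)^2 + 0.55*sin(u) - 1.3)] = (27.8712*sin(u)^3 + 24.2688*sin(u)^2 + 17.9172*sin(u) - 0.869)*cos(u)/(4.41*sin(u)^4 + 5.12*sin(u)^3 + 5.67*sin(u)^2 - 0.55*sin(u) + 1.3)^2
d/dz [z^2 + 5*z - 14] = 2*z + 5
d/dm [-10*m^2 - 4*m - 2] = -20*m - 4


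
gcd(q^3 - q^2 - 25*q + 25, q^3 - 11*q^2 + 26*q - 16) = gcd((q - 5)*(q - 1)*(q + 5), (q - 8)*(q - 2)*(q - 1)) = q - 1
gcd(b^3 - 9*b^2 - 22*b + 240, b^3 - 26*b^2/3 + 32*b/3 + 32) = b - 6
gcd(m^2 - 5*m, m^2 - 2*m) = m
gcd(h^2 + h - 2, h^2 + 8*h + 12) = h + 2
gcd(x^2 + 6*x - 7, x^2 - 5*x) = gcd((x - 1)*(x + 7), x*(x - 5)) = 1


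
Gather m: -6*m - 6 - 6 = -6*m - 12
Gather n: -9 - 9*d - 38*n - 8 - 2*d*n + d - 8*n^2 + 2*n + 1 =-8*d - 8*n^2 + n*(-2*d - 36) - 16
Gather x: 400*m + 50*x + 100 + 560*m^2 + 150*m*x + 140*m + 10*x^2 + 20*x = 560*m^2 + 540*m + 10*x^2 + x*(150*m + 70) + 100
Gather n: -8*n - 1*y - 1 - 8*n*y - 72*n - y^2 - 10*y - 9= n*(-8*y - 80) - y^2 - 11*y - 10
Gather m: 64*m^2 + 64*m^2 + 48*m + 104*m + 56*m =128*m^2 + 208*m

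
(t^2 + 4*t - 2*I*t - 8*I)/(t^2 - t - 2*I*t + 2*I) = (t + 4)/(t - 1)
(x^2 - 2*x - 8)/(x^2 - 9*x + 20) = (x + 2)/(x - 5)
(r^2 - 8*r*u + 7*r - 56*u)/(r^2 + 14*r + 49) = (r - 8*u)/(r + 7)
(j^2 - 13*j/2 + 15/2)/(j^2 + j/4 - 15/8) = 4*(2*j^2 - 13*j + 15)/(8*j^2 + 2*j - 15)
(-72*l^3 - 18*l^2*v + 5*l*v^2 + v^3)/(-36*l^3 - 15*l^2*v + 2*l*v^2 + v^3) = (6*l + v)/(3*l + v)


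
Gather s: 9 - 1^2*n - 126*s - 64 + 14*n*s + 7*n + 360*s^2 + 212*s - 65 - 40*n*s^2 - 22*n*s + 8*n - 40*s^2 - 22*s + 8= 14*n + s^2*(320 - 40*n) + s*(64 - 8*n) - 112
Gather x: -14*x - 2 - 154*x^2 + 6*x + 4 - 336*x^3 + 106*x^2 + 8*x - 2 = -336*x^3 - 48*x^2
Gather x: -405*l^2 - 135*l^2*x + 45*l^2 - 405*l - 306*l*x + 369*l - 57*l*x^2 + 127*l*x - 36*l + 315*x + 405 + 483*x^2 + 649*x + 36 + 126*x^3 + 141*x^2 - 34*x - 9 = -360*l^2 - 72*l + 126*x^3 + x^2*(624 - 57*l) + x*(-135*l^2 - 179*l + 930) + 432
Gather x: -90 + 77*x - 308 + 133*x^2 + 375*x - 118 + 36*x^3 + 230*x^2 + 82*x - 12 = 36*x^3 + 363*x^2 + 534*x - 528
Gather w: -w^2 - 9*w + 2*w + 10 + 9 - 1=-w^2 - 7*w + 18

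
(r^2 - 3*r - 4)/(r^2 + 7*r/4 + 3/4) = 4*(r - 4)/(4*r + 3)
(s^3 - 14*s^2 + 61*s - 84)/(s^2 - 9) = (s^2 - 11*s + 28)/(s + 3)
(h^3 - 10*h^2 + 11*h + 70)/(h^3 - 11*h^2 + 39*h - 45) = (h^2 - 5*h - 14)/(h^2 - 6*h + 9)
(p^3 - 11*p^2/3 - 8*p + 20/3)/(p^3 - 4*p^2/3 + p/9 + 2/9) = 3*(p^2 - 3*p - 10)/(3*p^2 - 2*p - 1)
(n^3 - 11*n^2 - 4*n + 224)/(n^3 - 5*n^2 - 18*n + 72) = (n^2 - 15*n + 56)/(n^2 - 9*n + 18)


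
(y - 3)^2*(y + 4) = y^3 - 2*y^2 - 15*y + 36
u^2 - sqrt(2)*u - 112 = (u - 8*sqrt(2))*(u + 7*sqrt(2))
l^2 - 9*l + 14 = (l - 7)*(l - 2)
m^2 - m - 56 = (m - 8)*(m + 7)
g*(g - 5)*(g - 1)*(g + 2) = g^4 - 4*g^3 - 7*g^2 + 10*g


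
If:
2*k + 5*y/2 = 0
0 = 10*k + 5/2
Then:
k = -1/4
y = 1/5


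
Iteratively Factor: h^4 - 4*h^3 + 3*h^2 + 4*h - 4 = (h - 2)*(h^3 - 2*h^2 - h + 2) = (h - 2)*(h - 1)*(h^2 - h - 2) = (h - 2)^2*(h - 1)*(h + 1)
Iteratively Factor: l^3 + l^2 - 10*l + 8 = (l - 2)*(l^2 + 3*l - 4) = (l - 2)*(l - 1)*(l + 4)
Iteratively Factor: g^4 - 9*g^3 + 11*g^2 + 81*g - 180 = (g + 3)*(g^3 - 12*g^2 + 47*g - 60) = (g - 5)*(g + 3)*(g^2 - 7*g + 12) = (g - 5)*(g - 3)*(g + 3)*(g - 4)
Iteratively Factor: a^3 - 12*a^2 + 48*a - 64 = (a - 4)*(a^2 - 8*a + 16) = (a - 4)^2*(a - 4)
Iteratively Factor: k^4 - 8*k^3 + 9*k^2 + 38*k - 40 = (k - 5)*(k^3 - 3*k^2 - 6*k + 8) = (k - 5)*(k - 1)*(k^2 - 2*k - 8) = (k - 5)*(k - 1)*(k + 2)*(k - 4)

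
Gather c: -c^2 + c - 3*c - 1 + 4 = -c^2 - 2*c + 3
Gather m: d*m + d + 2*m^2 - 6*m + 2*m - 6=d + 2*m^2 + m*(d - 4) - 6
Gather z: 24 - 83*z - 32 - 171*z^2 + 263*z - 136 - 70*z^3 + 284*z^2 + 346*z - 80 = -70*z^3 + 113*z^2 + 526*z - 224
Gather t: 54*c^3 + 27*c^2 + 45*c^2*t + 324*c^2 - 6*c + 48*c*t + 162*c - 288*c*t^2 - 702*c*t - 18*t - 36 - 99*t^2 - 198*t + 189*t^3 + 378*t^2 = 54*c^3 + 351*c^2 + 156*c + 189*t^3 + t^2*(279 - 288*c) + t*(45*c^2 - 654*c - 216) - 36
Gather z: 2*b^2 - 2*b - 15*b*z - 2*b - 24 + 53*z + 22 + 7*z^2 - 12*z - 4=2*b^2 - 4*b + 7*z^2 + z*(41 - 15*b) - 6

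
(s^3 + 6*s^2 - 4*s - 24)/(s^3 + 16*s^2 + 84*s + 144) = (s^2 - 4)/(s^2 + 10*s + 24)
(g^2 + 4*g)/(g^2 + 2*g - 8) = g/(g - 2)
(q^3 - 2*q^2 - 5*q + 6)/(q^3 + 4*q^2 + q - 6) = (q - 3)/(q + 3)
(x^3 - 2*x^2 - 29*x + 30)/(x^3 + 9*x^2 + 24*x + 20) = (x^2 - 7*x + 6)/(x^2 + 4*x + 4)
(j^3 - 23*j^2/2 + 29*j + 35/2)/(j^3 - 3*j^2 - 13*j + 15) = (2*j^2 - 13*j - 7)/(2*(j^2 + 2*j - 3))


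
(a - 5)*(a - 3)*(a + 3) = a^3 - 5*a^2 - 9*a + 45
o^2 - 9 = (o - 3)*(o + 3)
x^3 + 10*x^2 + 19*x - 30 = (x - 1)*(x + 5)*(x + 6)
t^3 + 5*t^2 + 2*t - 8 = (t - 1)*(t + 2)*(t + 4)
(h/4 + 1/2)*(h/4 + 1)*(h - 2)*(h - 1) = h^4/16 + 3*h^3/16 - h^2/2 - 3*h/4 + 1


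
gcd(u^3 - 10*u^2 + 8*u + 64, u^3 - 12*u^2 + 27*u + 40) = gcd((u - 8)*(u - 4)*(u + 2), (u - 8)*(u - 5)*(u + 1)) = u - 8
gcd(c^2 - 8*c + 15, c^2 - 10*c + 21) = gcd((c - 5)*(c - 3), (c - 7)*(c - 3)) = c - 3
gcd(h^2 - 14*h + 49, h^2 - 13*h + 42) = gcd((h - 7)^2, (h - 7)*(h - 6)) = h - 7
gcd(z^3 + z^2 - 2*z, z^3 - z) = z^2 - z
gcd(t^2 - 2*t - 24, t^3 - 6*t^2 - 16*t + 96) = t^2 - 2*t - 24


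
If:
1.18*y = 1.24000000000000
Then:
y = 1.05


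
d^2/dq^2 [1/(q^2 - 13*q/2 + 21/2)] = 4*(-4*q^2 + 26*q + (4*q - 13)^2 - 42)/(2*q^2 - 13*q + 21)^3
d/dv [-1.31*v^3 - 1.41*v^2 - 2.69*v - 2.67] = -3.93*v^2 - 2.82*v - 2.69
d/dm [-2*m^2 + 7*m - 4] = 7 - 4*m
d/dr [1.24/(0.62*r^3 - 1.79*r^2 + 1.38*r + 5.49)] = (-2.3064*r^2 + 4.4392*r - 1.7112)/(0.62*r^3 - 1.79*r^2 + 1.38*r + 5.49)^2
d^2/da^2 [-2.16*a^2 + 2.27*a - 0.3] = -4.32000000000000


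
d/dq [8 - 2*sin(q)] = -2*cos(q)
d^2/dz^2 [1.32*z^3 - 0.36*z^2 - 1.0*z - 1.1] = 7.92*z - 0.72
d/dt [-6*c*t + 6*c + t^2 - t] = -6*c + 2*t - 1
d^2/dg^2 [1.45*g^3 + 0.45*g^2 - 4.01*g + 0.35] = 8.7*g + 0.9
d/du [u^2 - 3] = 2*u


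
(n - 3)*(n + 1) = n^2 - 2*n - 3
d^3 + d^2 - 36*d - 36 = (d - 6)*(d + 1)*(d + 6)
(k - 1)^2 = k^2 - 2*k + 1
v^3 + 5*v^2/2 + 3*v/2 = v*(v + 1)*(v + 3/2)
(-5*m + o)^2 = 25*m^2 - 10*m*o + o^2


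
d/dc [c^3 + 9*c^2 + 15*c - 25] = 3*c^2 + 18*c + 15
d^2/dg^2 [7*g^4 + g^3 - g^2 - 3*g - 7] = 84*g^2 + 6*g - 2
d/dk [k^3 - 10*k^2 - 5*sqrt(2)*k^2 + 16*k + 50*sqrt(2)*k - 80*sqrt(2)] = 3*k^2 - 20*k - 10*sqrt(2)*k + 16 + 50*sqrt(2)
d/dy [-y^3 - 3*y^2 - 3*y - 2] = -3*y^2 - 6*y - 3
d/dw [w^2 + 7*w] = 2*w + 7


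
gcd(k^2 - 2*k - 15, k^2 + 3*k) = k + 3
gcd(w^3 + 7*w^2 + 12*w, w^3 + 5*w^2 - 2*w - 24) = w^2 + 7*w + 12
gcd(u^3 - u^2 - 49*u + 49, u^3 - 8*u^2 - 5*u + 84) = u - 7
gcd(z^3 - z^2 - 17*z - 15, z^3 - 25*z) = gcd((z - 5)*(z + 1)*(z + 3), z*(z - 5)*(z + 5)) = z - 5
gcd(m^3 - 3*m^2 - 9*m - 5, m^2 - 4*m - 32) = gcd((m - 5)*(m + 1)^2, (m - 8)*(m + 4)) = 1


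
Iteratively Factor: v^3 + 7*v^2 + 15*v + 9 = (v + 3)*(v^2 + 4*v + 3) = (v + 3)^2*(v + 1)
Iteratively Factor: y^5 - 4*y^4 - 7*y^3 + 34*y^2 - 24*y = (y - 4)*(y^4 - 7*y^2 + 6*y) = (y - 4)*(y - 1)*(y^3 + y^2 - 6*y) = (y - 4)*(y - 2)*(y - 1)*(y^2 + 3*y) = y*(y - 4)*(y - 2)*(y - 1)*(y + 3)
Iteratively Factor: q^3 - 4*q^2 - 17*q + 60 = (q - 3)*(q^2 - q - 20) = (q - 3)*(q + 4)*(q - 5)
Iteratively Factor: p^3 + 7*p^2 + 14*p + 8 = (p + 2)*(p^2 + 5*p + 4) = (p + 1)*(p + 2)*(p + 4)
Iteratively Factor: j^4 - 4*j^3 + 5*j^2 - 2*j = (j - 2)*(j^3 - 2*j^2 + j) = j*(j - 2)*(j^2 - 2*j + 1) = j*(j - 2)*(j - 1)*(j - 1)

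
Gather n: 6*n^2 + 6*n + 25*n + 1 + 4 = 6*n^2 + 31*n + 5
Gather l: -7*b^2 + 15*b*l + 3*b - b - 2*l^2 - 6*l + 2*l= -7*b^2 + 2*b - 2*l^2 + l*(15*b - 4)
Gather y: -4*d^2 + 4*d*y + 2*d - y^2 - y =-4*d^2 + 2*d - y^2 + y*(4*d - 1)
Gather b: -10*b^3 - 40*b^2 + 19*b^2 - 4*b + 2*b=-10*b^3 - 21*b^2 - 2*b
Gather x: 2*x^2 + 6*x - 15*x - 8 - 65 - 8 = 2*x^2 - 9*x - 81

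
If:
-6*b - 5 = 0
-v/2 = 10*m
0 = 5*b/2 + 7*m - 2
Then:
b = -5/6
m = 7/12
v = -35/3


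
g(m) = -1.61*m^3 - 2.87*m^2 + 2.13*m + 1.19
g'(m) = -4.83*m^2 - 5.74*m + 2.13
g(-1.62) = -2.95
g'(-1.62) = -1.25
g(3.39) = -87.29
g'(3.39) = -72.84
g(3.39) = -87.29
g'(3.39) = -72.84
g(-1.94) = -1.99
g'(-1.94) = -4.91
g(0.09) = 1.36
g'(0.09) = 1.57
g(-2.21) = -0.16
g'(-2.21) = -8.77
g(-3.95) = 47.22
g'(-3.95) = -50.56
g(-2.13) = -0.81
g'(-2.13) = -7.56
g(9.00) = -1385.80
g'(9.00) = -440.76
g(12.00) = -3168.61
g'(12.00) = -762.27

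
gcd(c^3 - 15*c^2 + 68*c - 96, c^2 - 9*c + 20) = c - 4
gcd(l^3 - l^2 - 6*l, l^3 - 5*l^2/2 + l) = l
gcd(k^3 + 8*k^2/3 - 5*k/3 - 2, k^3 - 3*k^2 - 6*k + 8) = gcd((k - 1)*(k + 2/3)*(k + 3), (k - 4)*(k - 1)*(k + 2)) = k - 1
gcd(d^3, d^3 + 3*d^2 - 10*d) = d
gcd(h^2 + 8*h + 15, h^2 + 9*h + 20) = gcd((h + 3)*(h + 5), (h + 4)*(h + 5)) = h + 5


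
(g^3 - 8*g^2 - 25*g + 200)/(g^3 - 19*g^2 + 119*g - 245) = (g^2 - 3*g - 40)/(g^2 - 14*g + 49)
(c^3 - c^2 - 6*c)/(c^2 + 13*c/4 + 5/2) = 4*c*(c - 3)/(4*c + 5)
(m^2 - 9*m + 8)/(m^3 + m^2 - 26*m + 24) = (m - 8)/(m^2 + 2*m - 24)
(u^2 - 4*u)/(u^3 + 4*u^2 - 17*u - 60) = u/(u^2 + 8*u + 15)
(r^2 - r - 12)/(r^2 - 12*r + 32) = (r + 3)/(r - 8)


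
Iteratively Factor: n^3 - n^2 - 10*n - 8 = (n + 1)*(n^2 - 2*n - 8) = (n + 1)*(n + 2)*(n - 4)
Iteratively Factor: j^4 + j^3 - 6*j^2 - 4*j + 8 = (j + 2)*(j^3 - j^2 - 4*j + 4) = (j - 2)*(j + 2)*(j^2 + j - 2) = (j - 2)*(j + 2)^2*(j - 1)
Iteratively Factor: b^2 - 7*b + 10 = (b - 5)*(b - 2)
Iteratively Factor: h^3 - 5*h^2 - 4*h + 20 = (h - 2)*(h^2 - 3*h - 10) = (h - 5)*(h - 2)*(h + 2)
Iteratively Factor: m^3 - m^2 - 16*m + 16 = (m - 1)*(m^2 - 16) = (m - 4)*(m - 1)*(m + 4)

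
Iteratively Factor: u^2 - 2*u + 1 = (u - 1)*(u - 1)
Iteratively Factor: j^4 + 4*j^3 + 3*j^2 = (j)*(j^3 + 4*j^2 + 3*j) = j^2*(j^2 + 4*j + 3) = j^2*(j + 1)*(j + 3)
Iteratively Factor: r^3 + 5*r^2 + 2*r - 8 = (r + 2)*(r^2 + 3*r - 4) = (r + 2)*(r + 4)*(r - 1)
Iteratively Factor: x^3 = (x)*(x^2) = x^2*(x)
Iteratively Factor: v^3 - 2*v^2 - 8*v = (v + 2)*(v^2 - 4*v) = (v - 4)*(v + 2)*(v)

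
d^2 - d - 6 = (d - 3)*(d + 2)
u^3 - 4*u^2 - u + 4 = (u - 4)*(u - 1)*(u + 1)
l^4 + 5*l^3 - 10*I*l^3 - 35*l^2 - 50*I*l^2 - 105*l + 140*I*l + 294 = (l - 2)*(l + 7)*(l - 7*I)*(l - 3*I)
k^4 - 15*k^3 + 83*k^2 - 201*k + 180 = (k - 5)*(k - 4)*(k - 3)^2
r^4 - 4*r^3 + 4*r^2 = r^2*(r - 2)^2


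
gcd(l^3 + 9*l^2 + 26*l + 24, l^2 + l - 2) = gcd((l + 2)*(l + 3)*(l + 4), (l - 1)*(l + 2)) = l + 2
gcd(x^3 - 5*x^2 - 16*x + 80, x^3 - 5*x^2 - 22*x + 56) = x + 4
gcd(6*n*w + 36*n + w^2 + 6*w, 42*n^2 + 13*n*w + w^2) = 6*n + w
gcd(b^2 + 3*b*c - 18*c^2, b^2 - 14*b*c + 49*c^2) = 1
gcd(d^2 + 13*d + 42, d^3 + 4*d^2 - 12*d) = d + 6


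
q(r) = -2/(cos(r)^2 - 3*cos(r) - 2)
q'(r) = -2*(2*sin(r)*cos(r) - 3*sin(r))/(cos(r)^2 - 3*cos(r) - 2)^2 = 2*(3 - 2*cos(r))*sin(r)/(sin(r)^2 + 3*cos(r) + 1)^2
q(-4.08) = -16.31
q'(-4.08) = 448.95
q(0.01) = 0.50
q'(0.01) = 0.00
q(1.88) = 2.01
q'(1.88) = 6.95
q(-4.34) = 2.58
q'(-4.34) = 11.53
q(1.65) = 1.14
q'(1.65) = 2.04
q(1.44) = 0.84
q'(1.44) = 0.96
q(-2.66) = -1.38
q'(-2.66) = -2.12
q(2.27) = -5.80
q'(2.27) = 55.12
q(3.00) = -1.03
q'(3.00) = 0.37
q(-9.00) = -1.28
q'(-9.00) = -1.63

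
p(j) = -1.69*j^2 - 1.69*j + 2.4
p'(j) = -3.38*j - 1.69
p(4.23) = -34.99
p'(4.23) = -15.99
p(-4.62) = -25.86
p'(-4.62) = 13.93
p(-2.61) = -4.70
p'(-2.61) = 7.13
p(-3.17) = -9.23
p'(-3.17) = 9.02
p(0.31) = 1.71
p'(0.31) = -2.74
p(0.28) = 1.79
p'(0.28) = -2.64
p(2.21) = -9.59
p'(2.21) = -9.16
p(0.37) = 1.54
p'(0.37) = -2.94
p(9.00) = -149.70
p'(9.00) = -32.11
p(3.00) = -17.88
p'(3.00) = -11.83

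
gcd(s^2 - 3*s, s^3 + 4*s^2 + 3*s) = s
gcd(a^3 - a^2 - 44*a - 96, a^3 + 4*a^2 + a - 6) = a + 3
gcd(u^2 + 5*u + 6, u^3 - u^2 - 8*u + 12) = u + 3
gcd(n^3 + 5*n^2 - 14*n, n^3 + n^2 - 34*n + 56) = n^2 + 5*n - 14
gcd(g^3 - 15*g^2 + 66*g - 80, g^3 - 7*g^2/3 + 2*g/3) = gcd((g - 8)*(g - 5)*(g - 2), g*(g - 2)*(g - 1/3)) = g - 2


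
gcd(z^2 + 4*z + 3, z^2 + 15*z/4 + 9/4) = z + 3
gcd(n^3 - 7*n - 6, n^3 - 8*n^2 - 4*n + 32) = n + 2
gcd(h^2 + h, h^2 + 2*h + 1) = h + 1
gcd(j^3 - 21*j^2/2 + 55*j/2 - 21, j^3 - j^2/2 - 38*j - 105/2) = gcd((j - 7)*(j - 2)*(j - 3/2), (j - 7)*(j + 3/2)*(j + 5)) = j - 7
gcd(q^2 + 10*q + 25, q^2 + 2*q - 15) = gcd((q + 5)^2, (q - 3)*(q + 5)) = q + 5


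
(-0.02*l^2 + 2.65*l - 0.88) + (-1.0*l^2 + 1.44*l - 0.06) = -1.02*l^2 + 4.09*l - 0.94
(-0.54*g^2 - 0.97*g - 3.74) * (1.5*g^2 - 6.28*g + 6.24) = -0.81*g^4 + 1.9362*g^3 - 2.888*g^2 + 17.4344*g - 23.3376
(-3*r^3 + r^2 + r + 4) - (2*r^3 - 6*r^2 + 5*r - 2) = -5*r^3 + 7*r^2 - 4*r + 6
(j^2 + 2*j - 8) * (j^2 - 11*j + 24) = j^4 - 9*j^3 - 6*j^2 + 136*j - 192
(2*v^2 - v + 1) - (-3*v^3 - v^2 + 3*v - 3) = 3*v^3 + 3*v^2 - 4*v + 4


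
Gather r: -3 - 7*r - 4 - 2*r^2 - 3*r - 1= -2*r^2 - 10*r - 8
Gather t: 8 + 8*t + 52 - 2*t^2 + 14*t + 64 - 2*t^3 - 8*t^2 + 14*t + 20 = -2*t^3 - 10*t^2 + 36*t + 144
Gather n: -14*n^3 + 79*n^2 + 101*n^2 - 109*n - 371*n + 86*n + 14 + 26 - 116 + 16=-14*n^3 + 180*n^2 - 394*n - 60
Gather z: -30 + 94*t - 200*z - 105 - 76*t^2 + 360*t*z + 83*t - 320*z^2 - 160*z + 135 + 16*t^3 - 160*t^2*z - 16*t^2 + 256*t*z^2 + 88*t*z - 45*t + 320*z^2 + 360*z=16*t^3 - 92*t^2 + 256*t*z^2 + 132*t + z*(-160*t^2 + 448*t)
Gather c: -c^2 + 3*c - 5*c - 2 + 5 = -c^2 - 2*c + 3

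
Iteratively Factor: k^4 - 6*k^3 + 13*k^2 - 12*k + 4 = (k - 1)*(k^3 - 5*k^2 + 8*k - 4) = (k - 2)*(k - 1)*(k^2 - 3*k + 2) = (k - 2)^2*(k - 1)*(k - 1)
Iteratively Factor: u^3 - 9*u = (u + 3)*(u^2 - 3*u) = u*(u + 3)*(u - 3)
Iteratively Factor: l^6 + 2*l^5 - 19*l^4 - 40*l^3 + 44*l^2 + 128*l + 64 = (l - 4)*(l^5 + 6*l^4 + 5*l^3 - 20*l^2 - 36*l - 16) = (l - 4)*(l + 2)*(l^4 + 4*l^3 - 3*l^2 - 14*l - 8) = (l - 4)*(l + 1)*(l + 2)*(l^3 + 3*l^2 - 6*l - 8) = (l - 4)*(l + 1)*(l + 2)*(l + 4)*(l^2 - l - 2) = (l - 4)*(l + 1)^2*(l + 2)*(l + 4)*(l - 2)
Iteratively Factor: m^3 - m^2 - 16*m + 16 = (m + 4)*(m^2 - 5*m + 4) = (m - 4)*(m + 4)*(m - 1)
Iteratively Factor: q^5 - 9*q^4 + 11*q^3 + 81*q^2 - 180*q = (q - 5)*(q^4 - 4*q^3 - 9*q^2 + 36*q) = (q - 5)*(q - 3)*(q^3 - q^2 - 12*q) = (q - 5)*(q - 4)*(q - 3)*(q^2 + 3*q) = q*(q - 5)*(q - 4)*(q - 3)*(q + 3)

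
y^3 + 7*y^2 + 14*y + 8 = (y + 1)*(y + 2)*(y + 4)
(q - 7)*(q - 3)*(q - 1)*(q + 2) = q^4 - 9*q^3 + 9*q^2 + 41*q - 42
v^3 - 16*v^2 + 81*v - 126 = (v - 7)*(v - 6)*(v - 3)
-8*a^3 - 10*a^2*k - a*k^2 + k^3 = (-4*a + k)*(a + k)*(2*a + k)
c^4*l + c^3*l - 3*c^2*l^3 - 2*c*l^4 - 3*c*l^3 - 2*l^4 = (c - 2*l)*(c + l)^2*(c*l + l)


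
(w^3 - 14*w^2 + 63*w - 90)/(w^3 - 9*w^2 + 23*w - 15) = (w - 6)/(w - 1)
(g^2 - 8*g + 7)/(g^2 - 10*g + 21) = (g - 1)/(g - 3)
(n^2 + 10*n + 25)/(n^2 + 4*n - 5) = (n + 5)/(n - 1)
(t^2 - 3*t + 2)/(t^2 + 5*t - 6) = (t - 2)/(t + 6)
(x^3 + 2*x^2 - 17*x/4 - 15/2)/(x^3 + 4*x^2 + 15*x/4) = (x - 2)/x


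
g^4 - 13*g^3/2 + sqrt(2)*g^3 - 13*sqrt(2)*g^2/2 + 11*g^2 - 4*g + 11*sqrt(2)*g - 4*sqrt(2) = (g - 4)*(g - 2)*(g - 1/2)*(g + sqrt(2))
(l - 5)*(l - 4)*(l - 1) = l^3 - 10*l^2 + 29*l - 20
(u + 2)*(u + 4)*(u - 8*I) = u^3 + 6*u^2 - 8*I*u^2 + 8*u - 48*I*u - 64*I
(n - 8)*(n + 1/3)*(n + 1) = n^3 - 20*n^2/3 - 31*n/3 - 8/3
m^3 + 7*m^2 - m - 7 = (m - 1)*(m + 1)*(m + 7)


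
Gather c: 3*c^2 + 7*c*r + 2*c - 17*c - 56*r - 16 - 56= 3*c^2 + c*(7*r - 15) - 56*r - 72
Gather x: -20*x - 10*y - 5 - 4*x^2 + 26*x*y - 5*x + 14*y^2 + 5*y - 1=-4*x^2 + x*(26*y - 25) + 14*y^2 - 5*y - 6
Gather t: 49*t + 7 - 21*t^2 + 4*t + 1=-21*t^2 + 53*t + 8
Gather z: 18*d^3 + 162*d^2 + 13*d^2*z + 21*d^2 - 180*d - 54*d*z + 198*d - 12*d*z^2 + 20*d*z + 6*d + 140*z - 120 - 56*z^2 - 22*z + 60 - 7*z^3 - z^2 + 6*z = 18*d^3 + 183*d^2 + 24*d - 7*z^3 + z^2*(-12*d - 57) + z*(13*d^2 - 34*d + 124) - 60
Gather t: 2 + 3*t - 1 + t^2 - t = t^2 + 2*t + 1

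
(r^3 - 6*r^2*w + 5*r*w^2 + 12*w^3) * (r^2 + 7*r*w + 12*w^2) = r^5 + r^4*w - 25*r^3*w^2 - 25*r^2*w^3 + 144*r*w^4 + 144*w^5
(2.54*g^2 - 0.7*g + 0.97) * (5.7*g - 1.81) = 14.478*g^3 - 8.5874*g^2 + 6.796*g - 1.7557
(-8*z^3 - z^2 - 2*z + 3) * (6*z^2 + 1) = -48*z^5 - 6*z^4 - 20*z^3 + 17*z^2 - 2*z + 3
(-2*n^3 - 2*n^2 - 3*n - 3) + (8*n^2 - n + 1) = -2*n^3 + 6*n^2 - 4*n - 2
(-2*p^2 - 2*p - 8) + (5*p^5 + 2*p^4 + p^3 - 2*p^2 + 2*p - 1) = 5*p^5 + 2*p^4 + p^3 - 4*p^2 - 9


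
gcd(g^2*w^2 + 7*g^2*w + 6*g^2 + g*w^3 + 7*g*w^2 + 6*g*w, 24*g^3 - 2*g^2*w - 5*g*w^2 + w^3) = 1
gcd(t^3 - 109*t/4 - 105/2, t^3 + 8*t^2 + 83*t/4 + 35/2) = t^2 + 6*t + 35/4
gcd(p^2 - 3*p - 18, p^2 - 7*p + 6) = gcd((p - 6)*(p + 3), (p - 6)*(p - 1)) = p - 6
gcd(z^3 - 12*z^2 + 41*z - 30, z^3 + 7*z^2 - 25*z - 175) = z - 5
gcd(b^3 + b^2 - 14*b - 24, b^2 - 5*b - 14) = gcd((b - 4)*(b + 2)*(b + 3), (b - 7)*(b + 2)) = b + 2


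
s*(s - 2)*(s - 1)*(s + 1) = s^4 - 2*s^3 - s^2 + 2*s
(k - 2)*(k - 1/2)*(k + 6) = k^3 + 7*k^2/2 - 14*k + 6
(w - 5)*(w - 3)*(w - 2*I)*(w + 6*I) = w^4 - 8*w^3 + 4*I*w^3 + 27*w^2 - 32*I*w^2 - 96*w + 60*I*w + 180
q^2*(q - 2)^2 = q^4 - 4*q^3 + 4*q^2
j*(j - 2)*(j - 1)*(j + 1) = j^4 - 2*j^3 - j^2 + 2*j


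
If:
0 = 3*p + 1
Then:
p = -1/3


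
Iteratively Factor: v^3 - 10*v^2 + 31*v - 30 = (v - 3)*(v^2 - 7*v + 10) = (v - 3)*(v - 2)*(v - 5)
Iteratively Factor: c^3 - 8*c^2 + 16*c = (c - 4)*(c^2 - 4*c) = c*(c - 4)*(c - 4)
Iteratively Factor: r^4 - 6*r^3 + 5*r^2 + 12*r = (r - 3)*(r^3 - 3*r^2 - 4*r) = r*(r - 3)*(r^2 - 3*r - 4) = r*(r - 3)*(r + 1)*(r - 4)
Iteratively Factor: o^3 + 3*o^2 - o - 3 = (o - 1)*(o^2 + 4*o + 3) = (o - 1)*(o + 3)*(o + 1)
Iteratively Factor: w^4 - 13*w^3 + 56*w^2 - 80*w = (w)*(w^3 - 13*w^2 + 56*w - 80) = w*(w - 5)*(w^2 - 8*w + 16) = w*(w - 5)*(w - 4)*(w - 4)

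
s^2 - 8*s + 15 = (s - 5)*(s - 3)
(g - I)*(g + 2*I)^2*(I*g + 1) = I*g^4 - 2*g^3 + 3*I*g^2 - 4*g + 4*I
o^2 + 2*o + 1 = (o + 1)^2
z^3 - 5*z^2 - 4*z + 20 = (z - 5)*(z - 2)*(z + 2)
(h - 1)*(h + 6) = h^2 + 5*h - 6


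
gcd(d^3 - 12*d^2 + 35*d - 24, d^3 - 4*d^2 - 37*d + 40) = d^2 - 9*d + 8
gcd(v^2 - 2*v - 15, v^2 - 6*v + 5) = v - 5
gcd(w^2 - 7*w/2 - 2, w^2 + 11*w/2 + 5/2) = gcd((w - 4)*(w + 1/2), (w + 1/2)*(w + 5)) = w + 1/2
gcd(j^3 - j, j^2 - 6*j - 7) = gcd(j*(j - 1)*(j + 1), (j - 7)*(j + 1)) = j + 1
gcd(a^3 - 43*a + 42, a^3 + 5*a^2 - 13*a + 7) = a^2 + 6*a - 7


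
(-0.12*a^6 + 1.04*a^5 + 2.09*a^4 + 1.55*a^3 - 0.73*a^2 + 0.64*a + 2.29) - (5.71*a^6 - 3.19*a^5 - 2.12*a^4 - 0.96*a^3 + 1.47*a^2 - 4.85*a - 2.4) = -5.83*a^6 + 4.23*a^5 + 4.21*a^4 + 2.51*a^3 - 2.2*a^2 + 5.49*a + 4.69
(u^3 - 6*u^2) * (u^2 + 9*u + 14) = u^5 + 3*u^4 - 40*u^3 - 84*u^2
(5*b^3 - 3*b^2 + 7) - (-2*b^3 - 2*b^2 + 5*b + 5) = 7*b^3 - b^2 - 5*b + 2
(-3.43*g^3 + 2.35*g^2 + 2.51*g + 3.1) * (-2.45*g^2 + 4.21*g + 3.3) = 8.4035*g^5 - 20.1978*g^4 - 7.575*g^3 + 10.7271*g^2 + 21.334*g + 10.23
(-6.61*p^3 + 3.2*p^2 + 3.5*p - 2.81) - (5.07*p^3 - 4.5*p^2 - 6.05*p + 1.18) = -11.68*p^3 + 7.7*p^2 + 9.55*p - 3.99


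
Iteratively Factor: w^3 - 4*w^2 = (w)*(w^2 - 4*w) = w*(w - 4)*(w)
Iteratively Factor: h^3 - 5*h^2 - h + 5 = (h - 1)*(h^2 - 4*h - 5) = (h - 5)*(h - 1)*(h + 1)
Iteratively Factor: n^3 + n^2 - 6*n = (n + 3)*(n^2 - 2*n) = (n - 2)*(n + 3)*(n)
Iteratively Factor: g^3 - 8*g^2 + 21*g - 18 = (g - 2)*(g^2 - 6*g + 9) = (g - 3)*(g - 2)*(g - 3)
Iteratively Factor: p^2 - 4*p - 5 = (p - 5)*(p + 1)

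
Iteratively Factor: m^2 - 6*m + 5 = (m - 1)*(m - 5)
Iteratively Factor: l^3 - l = (l)*(l^2 - 1) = l*(l - 1)*(l + 1)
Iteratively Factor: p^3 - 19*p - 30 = (p - 5)*(p^2 + 5*p + 6) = (p - 5)*(p + 2)*(p + 3)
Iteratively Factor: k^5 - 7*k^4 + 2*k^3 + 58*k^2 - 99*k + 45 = (k - 3)*(k^4 - 4*k^3 - 10*k^2 + 28*k - 15) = (k - 3)*(k - 1)*(k^3 - 3*k^2 - 13*k + 15) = (k - 5)*(k - 3)*(k - 1)*(k^2 + 2*k - 3) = (k - 5)*(k - 3)*(k - 1)^2*(k + 3)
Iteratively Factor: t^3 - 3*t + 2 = (t - 1)*(t^2 + t - 2) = (t - 1)^2*(t + 2)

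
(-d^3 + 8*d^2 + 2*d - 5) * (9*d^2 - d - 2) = -9*d^5 + 73*d^4 + 12*d^3 - 63*d^2 + d + 10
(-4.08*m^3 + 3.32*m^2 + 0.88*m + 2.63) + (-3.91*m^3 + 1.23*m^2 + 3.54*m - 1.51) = -7.99*m^3 + 4.55*m^2 + 4.42*m + 1.12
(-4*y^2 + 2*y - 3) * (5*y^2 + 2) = -20*y^4 + 10*y^3 - 23*y^2 + 4*y - 6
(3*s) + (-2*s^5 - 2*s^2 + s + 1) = -2*s^5 - 2*s^2 + 4*s + 1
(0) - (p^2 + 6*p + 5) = -p^2 - 6*p - 5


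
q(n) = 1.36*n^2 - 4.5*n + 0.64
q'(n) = 2.72*n - 4.5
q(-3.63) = 34.90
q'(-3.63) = -14.37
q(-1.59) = 11.23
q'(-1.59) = -8.82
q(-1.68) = 12.04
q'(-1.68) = -9.07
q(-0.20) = 1.59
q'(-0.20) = -5.04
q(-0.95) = 6.14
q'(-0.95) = -7.08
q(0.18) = -0.13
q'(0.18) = -4.01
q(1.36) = -2.96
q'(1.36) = -0.80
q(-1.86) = 13.72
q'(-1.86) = -9.56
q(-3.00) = 26.38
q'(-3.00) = -12.66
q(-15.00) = 374.14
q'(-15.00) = -45.30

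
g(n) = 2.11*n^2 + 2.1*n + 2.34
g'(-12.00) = -48.54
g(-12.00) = 280.98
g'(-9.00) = -35.88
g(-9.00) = 154.35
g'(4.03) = 19.11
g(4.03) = 45.07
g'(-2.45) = -8.24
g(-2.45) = 9.86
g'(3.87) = 18.43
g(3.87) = 42.07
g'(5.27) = 24.34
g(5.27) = 72.01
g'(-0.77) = -1.15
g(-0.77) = 1.97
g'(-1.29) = -3.34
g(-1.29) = 3.14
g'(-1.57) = -4.53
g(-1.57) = 4.24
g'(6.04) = 27.59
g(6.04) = 92.00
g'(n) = 4.22*n + 2.1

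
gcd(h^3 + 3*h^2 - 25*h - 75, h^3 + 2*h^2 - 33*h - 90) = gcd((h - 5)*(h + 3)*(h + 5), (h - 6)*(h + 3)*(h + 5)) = h^2 + 8*h + 15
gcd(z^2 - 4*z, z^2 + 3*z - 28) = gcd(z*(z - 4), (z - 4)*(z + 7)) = z - 4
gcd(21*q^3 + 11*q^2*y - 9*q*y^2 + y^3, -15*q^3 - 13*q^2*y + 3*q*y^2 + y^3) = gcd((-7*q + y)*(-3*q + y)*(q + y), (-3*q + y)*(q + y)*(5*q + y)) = -3*q^2 - 2*q*y + y^2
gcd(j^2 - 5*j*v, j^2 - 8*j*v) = j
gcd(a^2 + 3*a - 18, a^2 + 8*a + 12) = a + 6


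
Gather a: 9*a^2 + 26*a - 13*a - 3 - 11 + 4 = 9*a^2 + 13*a - 10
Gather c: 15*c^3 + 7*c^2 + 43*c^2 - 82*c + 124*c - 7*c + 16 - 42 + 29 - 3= 15*c^3 + 50*c^2 + 35*c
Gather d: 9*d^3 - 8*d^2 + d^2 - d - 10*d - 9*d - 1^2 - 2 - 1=9*d^3 - 7*d^2 - 20*d - 4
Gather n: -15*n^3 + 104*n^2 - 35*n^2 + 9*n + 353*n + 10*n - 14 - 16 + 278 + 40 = -15*n^3 + 69*n^2 + 372*n + 288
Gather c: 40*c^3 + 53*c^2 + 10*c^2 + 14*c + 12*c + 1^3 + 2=40*c^3 + 63*c^2 + 26*c + 3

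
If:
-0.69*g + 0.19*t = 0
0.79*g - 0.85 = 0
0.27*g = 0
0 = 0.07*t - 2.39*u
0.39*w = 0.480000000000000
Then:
No Solution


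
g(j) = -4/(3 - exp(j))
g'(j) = -4*exp(j)/(3 - exp(j))^2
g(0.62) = -3.51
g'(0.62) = -5.71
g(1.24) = 8.78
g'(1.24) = -66.59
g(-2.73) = -1.36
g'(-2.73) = -0.03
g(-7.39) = -1.33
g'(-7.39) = -0.00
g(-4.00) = -1.34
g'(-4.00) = -0.01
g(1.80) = 1.31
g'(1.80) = -2.60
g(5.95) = 0.01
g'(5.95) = -0.01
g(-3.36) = -1.35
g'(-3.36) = -0.02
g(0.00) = -2.00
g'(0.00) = -1.00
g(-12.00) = -1.33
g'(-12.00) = 0.00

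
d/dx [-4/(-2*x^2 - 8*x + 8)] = 4*(-x - 2)/(x^2 + 4*x - 4)^2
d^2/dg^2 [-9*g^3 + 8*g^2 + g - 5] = 16 - 54*g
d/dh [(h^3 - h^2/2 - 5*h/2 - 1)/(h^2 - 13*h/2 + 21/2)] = (4*h^4 - 52*h^3 + 149*h^2 - 34*h - 131)/(4*h^4 - 52*h^3 + 253*h^2 - 546*h + 441)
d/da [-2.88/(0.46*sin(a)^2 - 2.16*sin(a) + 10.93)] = (2.6496*sin(a) - 6.2208)*cos(a)/(0.46*sin(a)^2 - 2.16*sin(a) + 10.93)^2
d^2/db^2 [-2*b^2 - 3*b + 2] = -4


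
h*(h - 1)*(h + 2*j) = h^3 + 2*h^2*j - h^2 - 2*h*j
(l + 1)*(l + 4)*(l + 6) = l^3 + 11*l^2 + 34*l + 24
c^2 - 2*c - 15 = (c - 5)*(c + 3)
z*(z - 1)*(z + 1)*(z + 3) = z^4 + 3*z^3 - z^2 - 3*z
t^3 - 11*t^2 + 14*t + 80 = (t - 8)*(t - 5)*(t + 2)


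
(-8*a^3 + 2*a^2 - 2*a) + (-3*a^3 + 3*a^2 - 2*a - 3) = -11*a^3 + 5*a^2 - 4*a - 3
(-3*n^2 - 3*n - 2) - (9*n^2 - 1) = -12*n^2 - 3*n - 1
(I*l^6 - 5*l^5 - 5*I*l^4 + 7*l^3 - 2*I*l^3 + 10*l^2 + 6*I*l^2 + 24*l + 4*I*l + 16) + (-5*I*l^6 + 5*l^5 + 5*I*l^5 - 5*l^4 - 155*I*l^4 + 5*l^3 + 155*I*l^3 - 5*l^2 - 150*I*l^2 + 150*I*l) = -4*I*l^6 + 5*I*l^5 - 5*l^4 - 160*I*l^4 + 12*l^3 + 153*I*l^3 + 5*l^2 - 144*I*l^2 + 24*l + 154*I*l + 16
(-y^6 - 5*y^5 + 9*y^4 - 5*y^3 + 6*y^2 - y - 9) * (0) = 0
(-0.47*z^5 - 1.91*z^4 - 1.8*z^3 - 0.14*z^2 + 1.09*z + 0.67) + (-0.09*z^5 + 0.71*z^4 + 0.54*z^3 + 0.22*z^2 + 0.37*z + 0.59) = -0.56*z^5 - 1.2*z^4 - 1.26*z^3 + 0.08*z^2 + 1.46*z + 1.26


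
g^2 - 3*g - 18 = (g - 6)*(g + 3)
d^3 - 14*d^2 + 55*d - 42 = (d - 7)*(d - 6)*(d - 1)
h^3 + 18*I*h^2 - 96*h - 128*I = (h + 2*I)*(h + 8*I)^2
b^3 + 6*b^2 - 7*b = b*(b - 1)*(b + 7)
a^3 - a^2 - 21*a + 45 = (a - 3)^2*(a + 5)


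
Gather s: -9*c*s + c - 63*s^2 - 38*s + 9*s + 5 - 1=c - 63*s^2 + s*(-9*c - 29) + 4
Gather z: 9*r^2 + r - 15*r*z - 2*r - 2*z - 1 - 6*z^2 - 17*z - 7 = 9*r^2 - r - 6*z^2 + z*(-15*r - 19) - 8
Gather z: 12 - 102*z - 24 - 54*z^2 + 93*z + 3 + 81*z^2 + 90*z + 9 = 27*z^2 + 81*z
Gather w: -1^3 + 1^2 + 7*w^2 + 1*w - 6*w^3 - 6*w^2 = -6*w^3 + w^2 + w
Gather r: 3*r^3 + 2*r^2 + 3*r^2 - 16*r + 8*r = 3*r^3 + 5*r^2 - 8*r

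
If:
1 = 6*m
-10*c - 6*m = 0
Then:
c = -1/10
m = 1/6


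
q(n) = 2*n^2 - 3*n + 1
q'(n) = 4*n - 3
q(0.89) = -0.09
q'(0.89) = 0.56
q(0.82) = -0.12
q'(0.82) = 0.28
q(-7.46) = 134.68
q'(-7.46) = -32.84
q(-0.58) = 3.41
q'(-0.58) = -5.32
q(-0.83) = 4.87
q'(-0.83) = -6.32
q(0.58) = -0.07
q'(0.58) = -0.68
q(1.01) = 0.01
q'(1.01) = 1.04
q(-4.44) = 53.75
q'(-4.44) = -20.76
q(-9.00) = 190.00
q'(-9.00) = -39.00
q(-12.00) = 325.00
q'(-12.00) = -51.00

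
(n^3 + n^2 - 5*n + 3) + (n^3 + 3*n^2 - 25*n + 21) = 2*n^3 + 4*n^2 - 30*n + 24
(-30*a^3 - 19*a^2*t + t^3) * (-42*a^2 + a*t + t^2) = 1260*a^5 + 768*a^4*t - 49*a^3*t^2 - 61*a^2*t^3 + a*t^4 + t^5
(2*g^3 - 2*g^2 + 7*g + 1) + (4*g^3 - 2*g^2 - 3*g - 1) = 6*g^3 - 4*g^2 + 4*g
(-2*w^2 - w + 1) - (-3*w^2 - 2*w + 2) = w^2 + w - 1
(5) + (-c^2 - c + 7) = -c^2 - c + 12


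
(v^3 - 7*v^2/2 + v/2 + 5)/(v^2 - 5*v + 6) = (2*v^2 - 3*v - 5)/(2*(v - 3))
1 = 1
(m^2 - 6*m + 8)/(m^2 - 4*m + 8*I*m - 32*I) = (m - 2)/(m + 8*I)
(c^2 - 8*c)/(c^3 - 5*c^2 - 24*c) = 1/(c + 3)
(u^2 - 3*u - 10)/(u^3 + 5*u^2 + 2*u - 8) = (u - 5)/(u^2 + 3*u - 4)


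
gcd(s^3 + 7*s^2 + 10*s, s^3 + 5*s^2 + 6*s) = s^2 + 2*s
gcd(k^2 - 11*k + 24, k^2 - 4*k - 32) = k - 8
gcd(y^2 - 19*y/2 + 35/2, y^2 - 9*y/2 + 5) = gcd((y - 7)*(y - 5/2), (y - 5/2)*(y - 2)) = y - 5/2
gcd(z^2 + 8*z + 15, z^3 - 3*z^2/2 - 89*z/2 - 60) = z + 5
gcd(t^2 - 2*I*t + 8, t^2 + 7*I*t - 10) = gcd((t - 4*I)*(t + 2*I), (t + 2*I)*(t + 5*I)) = t + 2*I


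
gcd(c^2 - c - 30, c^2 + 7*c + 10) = c + 5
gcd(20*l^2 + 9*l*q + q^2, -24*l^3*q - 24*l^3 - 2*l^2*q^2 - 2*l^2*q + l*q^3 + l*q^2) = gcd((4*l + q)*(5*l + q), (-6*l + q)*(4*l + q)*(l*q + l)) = 4*l + q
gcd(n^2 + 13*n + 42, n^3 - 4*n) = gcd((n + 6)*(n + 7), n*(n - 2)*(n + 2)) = 1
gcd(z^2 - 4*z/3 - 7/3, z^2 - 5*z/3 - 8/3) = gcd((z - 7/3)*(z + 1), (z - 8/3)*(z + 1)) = z + 1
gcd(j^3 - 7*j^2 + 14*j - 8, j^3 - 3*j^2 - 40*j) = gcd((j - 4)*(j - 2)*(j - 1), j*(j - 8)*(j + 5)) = 1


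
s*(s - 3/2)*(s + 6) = s^3 + 9*s^2/2 - 9*s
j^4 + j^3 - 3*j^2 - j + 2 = (j - 1)^2*(j + 1)*(j + 2)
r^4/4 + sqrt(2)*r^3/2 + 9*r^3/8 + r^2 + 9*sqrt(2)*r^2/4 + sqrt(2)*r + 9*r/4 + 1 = (r/2 + sqrt(2)/2)^2*(r + 1/2)*(r + 4)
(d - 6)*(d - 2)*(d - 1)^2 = d^4 - 10*d^3 + 29*d^2 - 32*d + 12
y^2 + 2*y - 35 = (y - 5)*(y + 7)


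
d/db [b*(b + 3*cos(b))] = -3*b*sin(b) + 2*b + 3*cos(b)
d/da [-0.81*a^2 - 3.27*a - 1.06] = -1.62*a - 3.27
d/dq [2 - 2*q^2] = -4*q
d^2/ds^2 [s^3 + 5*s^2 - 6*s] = 6*s + 10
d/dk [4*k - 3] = 4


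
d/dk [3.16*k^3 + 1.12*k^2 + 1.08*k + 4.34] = 9.48*k^2 + 2.24*k + 1.08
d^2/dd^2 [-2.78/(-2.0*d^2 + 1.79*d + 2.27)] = (22.24*d^2 - 19.9048*d - 2.78*(4.0*d - 1.79)*(8.0*d - 3.58) - 25.2424)/(-2.0*d^2 + 1.79*d + 2.27)^3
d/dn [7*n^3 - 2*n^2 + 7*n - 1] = 21*n^2 - 4*n + 7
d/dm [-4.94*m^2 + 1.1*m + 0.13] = 1.1 - 9.88*m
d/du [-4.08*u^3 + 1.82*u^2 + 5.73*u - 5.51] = -12.24*u^2 + 3.64*u + 5.73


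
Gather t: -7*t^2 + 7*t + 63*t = -7*t^2 + 70*t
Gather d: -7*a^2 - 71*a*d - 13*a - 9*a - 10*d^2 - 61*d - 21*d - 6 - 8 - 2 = -7*a^2 - 22*a - 10*d^2 + d*(-71*a - 82) - 16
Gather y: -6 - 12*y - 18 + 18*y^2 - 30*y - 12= 18*y^2 - 42*y - 36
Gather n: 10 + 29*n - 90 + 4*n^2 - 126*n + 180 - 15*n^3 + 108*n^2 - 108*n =-15*n^3 + 112*n^2 - 205*n + 100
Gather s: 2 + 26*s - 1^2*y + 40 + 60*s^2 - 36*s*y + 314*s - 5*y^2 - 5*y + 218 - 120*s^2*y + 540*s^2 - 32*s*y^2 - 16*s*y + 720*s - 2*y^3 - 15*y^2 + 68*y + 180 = s^2*(600 - 120*y) + s*(-32*y^2 - 52*y + 1060) - 2*y^3 - 20*y^2 + 62*y + 440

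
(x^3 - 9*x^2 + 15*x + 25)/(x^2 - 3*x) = (x^3 - 9*x^2 + 15*x + 25)/(x*(x - 3))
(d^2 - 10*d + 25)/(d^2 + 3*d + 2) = (d^2 - 10*d + 25)/(d^2 + 3*d + 2)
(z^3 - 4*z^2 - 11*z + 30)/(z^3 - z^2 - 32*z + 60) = (z + 3)/(z + 6)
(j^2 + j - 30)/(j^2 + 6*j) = (j - 5)/j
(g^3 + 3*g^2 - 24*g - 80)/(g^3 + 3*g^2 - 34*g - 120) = (g^2 - g - 20)/(g^2 - g - 30)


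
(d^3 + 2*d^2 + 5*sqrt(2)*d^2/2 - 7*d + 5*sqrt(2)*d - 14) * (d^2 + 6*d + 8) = d^5 + 5*sqrt(2)*d^4/2 + 8*d^4 + 13*d^3 + 20*sqrt(2)*d^3 - 40*d^2 + 50*sqrt(2)*d^2 - 140*d + 40*sqrt(2)*d - 112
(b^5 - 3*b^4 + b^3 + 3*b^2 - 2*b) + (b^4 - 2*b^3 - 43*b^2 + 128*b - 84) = b^5 - 2*b^4 - b^3 - 40*b^2 + 126*b - 84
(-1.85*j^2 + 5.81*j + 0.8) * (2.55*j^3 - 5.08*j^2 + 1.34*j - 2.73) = -4.7175*j^5 + 24.2135*j^4 - 29.9538*j^3 + 8.7719*j^2 - 14.7893*j - 2.184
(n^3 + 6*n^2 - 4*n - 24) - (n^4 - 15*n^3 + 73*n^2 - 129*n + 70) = -n^4 + 16*n^3 - 67*n^2 + 125*n - 94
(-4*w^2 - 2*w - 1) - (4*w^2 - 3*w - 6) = -8*w^2 + w + 5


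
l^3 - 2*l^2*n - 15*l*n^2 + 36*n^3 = (l - 3*n)^2*(l + 4*n)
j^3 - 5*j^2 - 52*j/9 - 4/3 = (j - 6)*(j + 1/3)*(j + 2/3)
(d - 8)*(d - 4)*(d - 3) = d^3 - 15*d^2 + 68*d - 96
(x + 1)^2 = x^2 + 2*x + 1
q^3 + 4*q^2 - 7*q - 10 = (q - 2)*(q + 1)*(q + 5)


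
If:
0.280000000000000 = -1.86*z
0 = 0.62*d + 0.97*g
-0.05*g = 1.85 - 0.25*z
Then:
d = 59.06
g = -37.75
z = -0.15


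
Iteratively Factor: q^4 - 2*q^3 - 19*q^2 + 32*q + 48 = (q + 4)*(q^3 - 6*q^2 + 5*q + 12) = (q + 1)*(q + 4)*(q^2 - 7*q + 12) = (q - 3)*(q + 1)*(q + 4)*(q - 4)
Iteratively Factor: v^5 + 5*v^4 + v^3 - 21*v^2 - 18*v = (v + 3)*(v^4 + 2*v^3 - 5*v^2 - 6*v) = (v + 3)^2*(v^3 - v^2 - 2*v) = (v + 1)*(v + 3)^2*(v^2 - 2*v) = v*(v + 1)*(v + 3)^2*(v - 2)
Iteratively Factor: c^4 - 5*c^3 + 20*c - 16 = (c - 1)*(c^3 - 4*c^2 - 4*c + 16) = (c - 2)*(c - 1)*(c^2 - 2*c - 8) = (c - 4)*(c - 2)*(c - 1)*(c + 2)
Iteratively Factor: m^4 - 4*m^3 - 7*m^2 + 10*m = (m)*(m^3 - 4*m^2 - 7*m + 10) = m*(m - 5)*(m^2 + m - 2) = m*(m - 5)*(m + 2)*(m - 1)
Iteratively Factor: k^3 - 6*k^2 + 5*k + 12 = (k + 1)*(k^2 - 7*k + 12) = (k - 4)*(k + 1)*(k - 3)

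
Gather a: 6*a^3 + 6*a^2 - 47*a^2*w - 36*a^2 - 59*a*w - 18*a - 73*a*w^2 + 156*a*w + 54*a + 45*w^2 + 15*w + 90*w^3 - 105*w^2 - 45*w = 6*a^3 + a^2*(-47*w - 30) + a*(-73*w^2 + 97*w + 36) + 90*w^3 - 60*w^2 - 30*w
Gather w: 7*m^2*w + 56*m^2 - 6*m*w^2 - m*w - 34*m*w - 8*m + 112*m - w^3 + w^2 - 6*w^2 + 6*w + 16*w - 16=56*m^2 + 104*m - w^3 + w^2*(-6*m - 5) + w*(7*m^2 - 35*m + 22) - 16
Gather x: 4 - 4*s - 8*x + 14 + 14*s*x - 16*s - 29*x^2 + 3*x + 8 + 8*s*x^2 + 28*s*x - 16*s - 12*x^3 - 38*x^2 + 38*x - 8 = -36*s - 12*x^3 + x^2*(8*s - 67) + x*(42*s + 33) + 18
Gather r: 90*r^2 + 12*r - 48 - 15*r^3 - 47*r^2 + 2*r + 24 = -15*r^3 + 43*r^2 + 14*r - 24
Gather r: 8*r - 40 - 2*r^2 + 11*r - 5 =-2*r^2 + 19*r - 45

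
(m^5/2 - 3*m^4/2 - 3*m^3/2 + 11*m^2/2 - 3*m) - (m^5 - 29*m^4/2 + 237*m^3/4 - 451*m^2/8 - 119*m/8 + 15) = -m^5/2 + 13*m^4 - 243*m^3/4 + 495*m^2/8 + 95*m/8 - 15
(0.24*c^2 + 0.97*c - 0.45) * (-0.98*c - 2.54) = -0.2352*c^3 - 1.5602*c^2 - 2.0228*c + 1.143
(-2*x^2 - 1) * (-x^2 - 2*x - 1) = 2*x^4 + 4*x^3 + 3*x^2 + 2*x + 1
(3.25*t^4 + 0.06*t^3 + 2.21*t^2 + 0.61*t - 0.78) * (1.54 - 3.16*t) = -10.27*t^5 + 4.8154*t^4 - 6.8912*t^3 + 1.4758*t^2 + 3.4042*t - 1.2012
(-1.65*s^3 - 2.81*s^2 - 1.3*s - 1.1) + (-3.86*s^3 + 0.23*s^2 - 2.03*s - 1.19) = -5.51*s^3 - 2.58*s^2 - 3.33*s - 2.29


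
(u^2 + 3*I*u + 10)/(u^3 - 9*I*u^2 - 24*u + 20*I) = (u + 5*I)/(u^2 - 7*I*u - 10)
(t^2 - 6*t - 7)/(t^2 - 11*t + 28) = (t + 1)/(t - 4)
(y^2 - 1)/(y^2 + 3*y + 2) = (y - 1)/(y + 2)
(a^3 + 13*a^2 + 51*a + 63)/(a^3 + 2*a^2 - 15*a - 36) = (a + 7)/(a - 4)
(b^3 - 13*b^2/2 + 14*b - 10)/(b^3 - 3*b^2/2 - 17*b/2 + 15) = (b - 2)/(b + 3)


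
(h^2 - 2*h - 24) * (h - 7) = h^3 - 9*h^2 - 10*h + 168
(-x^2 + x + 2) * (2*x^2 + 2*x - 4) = -2*x^4 + 10*x^2 - 8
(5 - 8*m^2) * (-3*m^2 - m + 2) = 24*m^4 + 8*m^3 - 31*m^2 - 5*m + 10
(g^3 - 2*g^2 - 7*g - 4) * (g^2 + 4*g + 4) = g^5 + 2*g^4 - 11*g^3 - 40*g^2 - 44*g - 16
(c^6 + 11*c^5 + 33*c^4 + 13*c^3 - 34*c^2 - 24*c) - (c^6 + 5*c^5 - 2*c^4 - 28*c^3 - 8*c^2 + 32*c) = 6*c^5 + 35*c^4 + 41*c^3 - 26*c^2 - 56*c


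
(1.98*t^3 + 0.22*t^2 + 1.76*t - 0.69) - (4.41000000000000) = 1.98*t^3 + 0.22*t^2 + 1.76*t - 5.1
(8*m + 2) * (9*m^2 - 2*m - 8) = 72*m^3 + 2*m^2 - 68*m - 16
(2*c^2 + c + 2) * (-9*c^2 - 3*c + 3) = -18*c^4 - 15*c^3 - 15*c^2 - 3*c + 6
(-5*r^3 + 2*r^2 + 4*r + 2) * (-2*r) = 10*r^4 - 4*r^3 - 8*r^2 - 4*r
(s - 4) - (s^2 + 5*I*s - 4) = -s^2 + s - 5*I*s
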